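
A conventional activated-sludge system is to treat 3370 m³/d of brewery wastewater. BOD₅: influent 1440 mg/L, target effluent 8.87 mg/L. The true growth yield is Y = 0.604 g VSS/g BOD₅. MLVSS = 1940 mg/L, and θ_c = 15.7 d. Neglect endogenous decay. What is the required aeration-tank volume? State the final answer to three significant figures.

V ≈ 23600 m³

V·X = Y·Q·ΔS·θ_c gives V = 0.604 × 3370 × (1440 − 8.87) × 15.7 / 1940 = 23575 m³.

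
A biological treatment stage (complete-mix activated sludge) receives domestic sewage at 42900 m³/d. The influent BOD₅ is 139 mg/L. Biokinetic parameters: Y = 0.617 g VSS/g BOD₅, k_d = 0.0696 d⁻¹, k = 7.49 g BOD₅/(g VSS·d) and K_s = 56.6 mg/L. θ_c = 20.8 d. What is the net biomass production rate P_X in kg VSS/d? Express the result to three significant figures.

P_X ≈ 1490 kg VSS/d

Effluent substrate depends only on kinetics and SRT: S = K_s(1 + k_d θ_c) / [θ_c(Yk − k_d) − 1] = 56.6 × (1 + 0.0696 × 20.8) / [20.8 × (0.617 × 7.49 − 0.0696) − 1] = 138.5 / 93.68 = 1.479 mg/L.
Y_obs = Y / (1 + k_d θ_c) = 0.617 / (1 + 0.0696 × 20.8) = 0.617 / 2.448 = 0.2521.
ΔS = 139 − 1.48 = 137.5 mg/L, so the substrate removal rate is 42900 × 137.5/1000 = 5900 kg BOD₅/d.
So the net sludge growth is P_X = 0.2521 × 5900 = 1487 kg VSS/d.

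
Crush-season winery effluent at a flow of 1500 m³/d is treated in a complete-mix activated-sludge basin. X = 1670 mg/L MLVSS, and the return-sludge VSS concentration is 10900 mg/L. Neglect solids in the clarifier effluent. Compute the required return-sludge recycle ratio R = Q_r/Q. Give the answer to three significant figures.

R = Q_r/Q = X/(X_r − X) = 1670 / (10900 − 1670) = 0.1809.

R ≈ 0.181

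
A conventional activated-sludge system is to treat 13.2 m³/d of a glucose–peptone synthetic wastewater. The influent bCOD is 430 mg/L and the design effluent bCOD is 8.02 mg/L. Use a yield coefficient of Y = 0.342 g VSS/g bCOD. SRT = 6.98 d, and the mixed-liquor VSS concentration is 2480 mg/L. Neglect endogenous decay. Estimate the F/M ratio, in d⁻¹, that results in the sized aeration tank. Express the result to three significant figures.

With k_d = 0 the design equation reduces to V = Y Q (S₀−S) θ_c / X = 0.342 × 13.2 × (430 − 8.02) × 6.98 / 2480 = 5.362 m³.
F/M = applied load / biomass = Q·S₀/(V·X) = 13.2 × 430 / (5.362 × 2480) = 0.4269 d⁻¹.

F/M ≈ 0.427 d⁻¹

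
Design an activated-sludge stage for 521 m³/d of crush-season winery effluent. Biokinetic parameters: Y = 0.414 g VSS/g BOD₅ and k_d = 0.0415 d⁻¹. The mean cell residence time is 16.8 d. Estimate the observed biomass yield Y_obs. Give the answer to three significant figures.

Y_obs ≈ 0.244 g VSS/g BOD₅

The observed yield is Y_obs = Y/(1 + k_d·θ_c) = 0.414 / (1 + 0.0415 × 16.8) = 0.414 / 1.697 = 0.2439 g VSS per g BOD₅ removed.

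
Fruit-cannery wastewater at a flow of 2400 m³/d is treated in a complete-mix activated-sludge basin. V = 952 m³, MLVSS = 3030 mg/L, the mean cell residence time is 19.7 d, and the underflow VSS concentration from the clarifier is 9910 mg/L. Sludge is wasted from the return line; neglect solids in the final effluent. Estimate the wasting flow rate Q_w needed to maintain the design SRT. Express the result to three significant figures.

Q_w ≈ 14.8 m³/d

θ_c = V·X/(Q_w·X_r) when wasting from the recycle, so Q_w = V·X/(θ_c·X_r) = 952.0 × 3030 / (19.7 × 9910) = 14.78 m³/d.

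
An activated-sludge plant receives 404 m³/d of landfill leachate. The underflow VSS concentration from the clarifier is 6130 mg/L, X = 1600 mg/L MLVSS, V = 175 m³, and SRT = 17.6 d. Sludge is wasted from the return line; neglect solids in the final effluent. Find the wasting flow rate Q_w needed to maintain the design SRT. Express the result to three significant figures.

Q_w ≈ 2.60 m³/d

Q_w = (V·X)/(θ_c X_r) = 175.0 × 1600 / (17.6 × 6130) = 2.595 m³/d.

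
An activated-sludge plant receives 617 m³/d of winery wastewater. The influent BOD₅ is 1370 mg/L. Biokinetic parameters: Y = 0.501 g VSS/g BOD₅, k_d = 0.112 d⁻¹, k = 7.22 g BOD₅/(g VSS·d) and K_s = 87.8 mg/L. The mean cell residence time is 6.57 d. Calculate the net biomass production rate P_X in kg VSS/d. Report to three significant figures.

P_X ≈ 243 kg VSS/d

Effluent substrate depends only on kinetics and SRT: S = K_s(1 + k_d θ_c) / [θ_c(Yk − k_d) − 1] = 87.8 × (1 + 0.112 × 6.57) / [6.57 × (0.501 × 7.22 − 0.112) − 1] = 152.4 / 22.03 = 6.918 mg/L.
Observed yield with endogenous decay: Y_obs = Y / (1 + k_d·θ_c) = 0.501 / (1 + 0.112 × 6.57) = 0.501 / 1.736 = 0.2886 g VSS/g BOD₅.
Q·(S₀ − S) = 617 × (1370 − 6.92) × 10⁻³ = 841.0 kg/d removed.
So the net sludge growth is P_X = 0.2886 × 841.0 = 242.7 kg VSS/d.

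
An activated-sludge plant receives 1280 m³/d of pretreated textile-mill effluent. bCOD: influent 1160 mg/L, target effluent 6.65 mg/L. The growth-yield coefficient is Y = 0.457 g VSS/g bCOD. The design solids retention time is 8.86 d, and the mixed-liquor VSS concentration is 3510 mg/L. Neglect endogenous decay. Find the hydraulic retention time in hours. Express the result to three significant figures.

With k_d = 0 the design equation reduces to V = Y Q (S₀−S) θ_c / X = 0.457 × 1280 × (1160 − 6.65) × 8.86 / 3510 = 1703 m³.
τ = V/Q = 1703/1280 = 1.330 d, or 31.93 h.

τ ≈ 31.9 h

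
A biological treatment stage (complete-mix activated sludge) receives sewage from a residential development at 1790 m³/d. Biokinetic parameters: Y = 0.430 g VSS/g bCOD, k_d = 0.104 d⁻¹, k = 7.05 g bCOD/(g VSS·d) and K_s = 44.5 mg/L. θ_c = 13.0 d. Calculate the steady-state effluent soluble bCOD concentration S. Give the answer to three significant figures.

Effluent substrate depends only on kinetics and SRT: S = K_s(1 + k_d θ_c) / [θ_c(Yk − k_d) − 1] = 44.5 × (1 + 0.104 × 13.0) / [13.0 × (0.430 × 7.05 − 0.104) − 1] = 104.7 / 37.06 = 2.824 mg/L.

S ≈ 2.82 mg/L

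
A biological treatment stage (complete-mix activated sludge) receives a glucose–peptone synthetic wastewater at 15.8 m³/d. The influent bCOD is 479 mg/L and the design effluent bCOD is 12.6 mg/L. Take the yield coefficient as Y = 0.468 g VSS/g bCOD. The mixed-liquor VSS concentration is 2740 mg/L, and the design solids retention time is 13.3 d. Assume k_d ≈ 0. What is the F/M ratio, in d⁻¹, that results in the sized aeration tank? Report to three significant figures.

Biomass mass balance (decay neglected): V·X = Y·Q·(S₀ − S)·θ_c, so V = 0.468 × 15.8 × (479 − 12.6) × 13.3 / 2740 = 16.74 m³.
F/M = applied load / biomass = Q·S₀/(V·X) = 15.8 × 479 / (16.74 × 2740) = 0.1650 d⁻¹.

F/M ≈ 0.165 d⁻¹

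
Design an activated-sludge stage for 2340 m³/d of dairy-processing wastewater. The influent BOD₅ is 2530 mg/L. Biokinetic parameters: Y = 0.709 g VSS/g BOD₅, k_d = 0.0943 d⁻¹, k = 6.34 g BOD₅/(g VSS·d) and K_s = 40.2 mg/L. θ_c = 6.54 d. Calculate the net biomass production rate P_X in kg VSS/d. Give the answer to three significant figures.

For a completely mixed reactor with recycle the Lawrence–McCarty relation gives S = K_s·(1 + k_d·θ_c) / [θ_c·(Y·k − k_d) − 1] = 40.2 × (1 + 0.0943 × 6.54) / [6.54 × (0.709 × 6.34 − 0.0943) − 1] = 64.99 / 27.78 = 2.339 mg/L.
Y_obs = Y / (1 + k_d θ_c) = 0.709 / (1 + 0.0943 × 6.54) = 0.709 / 1.617 = 0.4385.
Substrate removed = Q·(S₀ − S) = 2340 m³/d × (2530 − 2.34) g/m³ = 5.91×10^6 g/d = 5915 kg/d.
Net biomass production P_X = Y_obs × Q·(S₀ − S) = 0.4385 × 5915 = 2594 kg VSS/d.

P_X ≈ 2590 kg VSS/d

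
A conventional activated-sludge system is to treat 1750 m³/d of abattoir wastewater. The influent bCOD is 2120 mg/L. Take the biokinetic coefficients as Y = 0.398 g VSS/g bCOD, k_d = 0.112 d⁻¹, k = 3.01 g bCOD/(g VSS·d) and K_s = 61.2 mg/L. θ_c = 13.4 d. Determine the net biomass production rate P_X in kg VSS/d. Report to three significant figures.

For a completely mixed reactor with recycle the Lawrence–McCarty relation gives S = K_s·(1 + k_d·θ_c) / [θ_c·(Y·k − k_d) − 1] = 61.2 × (1 + 0.112 × 13.4) / [13.4 × (0.398 × 3.01 − 0.112) − 1] = 153.0 / 13.55 = 11.29 mg/L.
Correct the yield for decay: Y_obs = Y/(1 + k_d θ_c) = 0.398 / (1 + 0.112 × 13.4) = 0.398 / 2.501 = 0.1591.
Substrate removed = Q·(S₀ − S) = 1750 m³/d × (2120 − 11.3) g/m³ = 3.69×10^6 g/d = 3690 kg/d.
P_X = Y_obs · Q(S₀ − S) = 0.1591 × 3690 = 587.3 kg VSS/d.

P_X ≈ 587 kg VSS/d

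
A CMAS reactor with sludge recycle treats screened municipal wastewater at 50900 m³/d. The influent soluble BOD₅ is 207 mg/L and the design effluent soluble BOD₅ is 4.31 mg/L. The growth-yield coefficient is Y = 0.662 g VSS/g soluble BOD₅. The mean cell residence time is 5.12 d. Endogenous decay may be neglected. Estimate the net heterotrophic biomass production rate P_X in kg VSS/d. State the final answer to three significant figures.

No decay correction is needed, so Y_obs = Y = 0.662.
Mass of soluble BOD₅ removed per day: Q(S₀ − S) = 50900 × 202.7 g/m³ = 10317 kg/d.
So the net sludge growth is P_X = 0.6620 × 10317 = 6830 kg VSS/d.

P_X ≈ 6830 kg VSS/d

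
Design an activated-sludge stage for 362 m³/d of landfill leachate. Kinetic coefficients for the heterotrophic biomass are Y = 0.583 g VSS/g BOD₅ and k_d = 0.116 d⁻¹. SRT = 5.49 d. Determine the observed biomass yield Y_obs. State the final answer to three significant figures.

Y_obs = Y / (1 + k_d θ_c) = 0.583 / (1 + 0.116 × 5.49) = 0.583 / 1.637 = 0.3562.

Y_obs ≈ 0.356 g VSS/g BOD₅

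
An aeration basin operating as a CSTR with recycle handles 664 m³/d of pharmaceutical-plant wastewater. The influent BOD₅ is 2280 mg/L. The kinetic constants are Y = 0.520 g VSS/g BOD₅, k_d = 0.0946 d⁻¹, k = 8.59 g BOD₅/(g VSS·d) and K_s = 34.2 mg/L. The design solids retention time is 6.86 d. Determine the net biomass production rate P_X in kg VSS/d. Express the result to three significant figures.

P_X ≈ 477 kg VSS/d

For a completely mixed reactor with recycle the Lawrence–McCarty relation gives S = K_s·(1 + k_d·θ_c) / [θ_c·(Y·k − k_d) − 1] = 34.2 × (1 + 0.0946 × 6.86) / [6.86 × (0.520 × 8.59 − 0.0946) − 1] = 56.39 / 28.99 = 1.945 mg/L.
Observed yield with endogenous decay: Y_obs = Y / (1 + k_d·θ_c) = 0.520 / (1 + 0.0946 × 6.86) = 0.520 / 1.649 = 0.3154 g VSS/g BOD₅.
ΔS = 2280 − 1.95 = 2278 mg/L, so the substrate removal rate is 664 × 2278/1000 = 1513 kg BOD₅/d.
Net biomass production P_X = Y_obs × Q·(S₀ − S) = 0.3154 × 1513 = 477.0 kg VSS/d.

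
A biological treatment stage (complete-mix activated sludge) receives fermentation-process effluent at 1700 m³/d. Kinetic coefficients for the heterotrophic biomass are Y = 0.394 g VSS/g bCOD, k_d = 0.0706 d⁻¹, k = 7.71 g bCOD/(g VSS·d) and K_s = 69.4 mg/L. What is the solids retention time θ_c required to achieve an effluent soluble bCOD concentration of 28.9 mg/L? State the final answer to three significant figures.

θ_c ≈ 1.22 d

From 1/θ_c = Y·k·S/(K_s + S) − k_d: Y·k·S/(K_s+S) = 0.394 × 7.71 × 28.9 / (69.4 + 28.9) = 0.8931 d⁻¹.
Then 1/θ_c = μ − k_d = 0.8931 − 0.0706 = 0.8225 d⁻¹, giving θ_c = 1.216 d.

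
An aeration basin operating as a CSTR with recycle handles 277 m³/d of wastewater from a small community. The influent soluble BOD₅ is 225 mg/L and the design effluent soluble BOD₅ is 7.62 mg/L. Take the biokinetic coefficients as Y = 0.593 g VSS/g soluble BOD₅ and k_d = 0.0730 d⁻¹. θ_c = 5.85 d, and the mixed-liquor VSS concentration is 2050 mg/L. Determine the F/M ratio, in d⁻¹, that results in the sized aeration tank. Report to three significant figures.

From the SRT design equation V = Y Q (S₀−S) θ_c / [X (1 + k_d θ_c)] = 0.593 × 277 × (225 − 7.62) × 5.85 / [2050 × (1 + 0.0730 × 5.85)] = 2.09×10^5 / 2925 = 71.40 m³.
Food-to-microorganism ratio F/M = Q S₀ / (V X) = 277 × 225 / (71.40 × 2050) = 0.4258 d⁻¹.

F/M ≈ 0.426 d⁻¹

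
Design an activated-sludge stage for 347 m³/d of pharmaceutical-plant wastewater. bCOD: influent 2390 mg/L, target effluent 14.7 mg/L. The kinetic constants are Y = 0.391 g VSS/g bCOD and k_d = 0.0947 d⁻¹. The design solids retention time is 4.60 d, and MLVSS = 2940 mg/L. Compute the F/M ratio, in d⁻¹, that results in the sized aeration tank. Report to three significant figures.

Rearranging the biomass balance for a CMAS with decay, V = Y·Q·ΔS·θ_c / [X·(1+k_d θ_c)] = 0.391 × 347 × (2390 − 14.7) × 4.60 / [2940 × (1 + 0.0947 × 4.60)] = 1.48×10^6 / 4221 = 351.2 m³.
F/M = applied load / biomass = Q·S₀/(V·X) = 347 × 2390 / (351.2 × 2940) = 0.8031 d⁻¹.

F/M ≈ 0.803 d⁻¹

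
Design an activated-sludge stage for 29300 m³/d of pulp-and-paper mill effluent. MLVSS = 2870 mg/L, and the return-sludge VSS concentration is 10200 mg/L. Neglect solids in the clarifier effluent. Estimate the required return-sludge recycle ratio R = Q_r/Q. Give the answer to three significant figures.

R ≈ 0.392

Mass balance around the secondary clarifier (neglecting effluent solids): R = X / (X_r − X) = 2870 / (10200 − 2870) = 0.3915.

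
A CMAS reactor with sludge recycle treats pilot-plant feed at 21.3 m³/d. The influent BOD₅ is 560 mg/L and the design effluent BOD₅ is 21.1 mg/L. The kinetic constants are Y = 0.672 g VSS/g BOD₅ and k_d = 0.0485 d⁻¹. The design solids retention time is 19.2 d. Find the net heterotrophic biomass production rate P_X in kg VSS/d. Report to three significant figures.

Y_obs = Y / (1 + k_d θ_c) = 0.672 / (1 + 0.0485 × 19.2) = 0.672 / 1.931 = 0.3480.
ΔS = 560 − 21.1 = 538.9 mg/L, so the substrate removal rate is 21.3 × 538.9/1000 = 11.48 kg BOD₅/d.
Biomass produced: P_X = Y_obs·Q·ΔS = 0.3480 × 11.48 ≈ 3.994 kg VSS/d.

P_X ≈ 3.99 kg VSS/d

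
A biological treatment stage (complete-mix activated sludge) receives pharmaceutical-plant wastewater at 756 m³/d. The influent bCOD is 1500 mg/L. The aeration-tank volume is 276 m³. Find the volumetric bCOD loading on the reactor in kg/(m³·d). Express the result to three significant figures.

L_v ≈ 4.11 kg bCOD/(m³·d)

Applied bCOD load per unit volume = Q·S₀/V = (756 × 1500/1000)/276.0 = 4.109 kg bCOD·m⁻³·d⁻¹.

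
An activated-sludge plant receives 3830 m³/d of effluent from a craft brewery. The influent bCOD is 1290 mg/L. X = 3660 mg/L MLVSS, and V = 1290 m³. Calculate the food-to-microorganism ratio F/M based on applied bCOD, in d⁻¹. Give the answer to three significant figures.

F/M ≈ 1.05 d⁻¹

Food-to-microorganism ratio F/M = Q S₀ / (V X) = 3830 × 1290 / (1290 × 3660) = 1.046 d⁻¹.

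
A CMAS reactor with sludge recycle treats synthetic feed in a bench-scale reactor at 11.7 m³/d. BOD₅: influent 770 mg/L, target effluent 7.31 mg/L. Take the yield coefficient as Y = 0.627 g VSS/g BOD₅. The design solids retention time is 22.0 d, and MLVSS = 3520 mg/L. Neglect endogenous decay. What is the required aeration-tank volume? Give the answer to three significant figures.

V ≈ 35.0 m³

Biomass mass balance (decay neglected): V·X = Y·Q·(S₀ − S)·θ_c, so V = 0.627 × 11.7 × (770 − 7.31) × 22.0 / 3520 = 34.97 m³.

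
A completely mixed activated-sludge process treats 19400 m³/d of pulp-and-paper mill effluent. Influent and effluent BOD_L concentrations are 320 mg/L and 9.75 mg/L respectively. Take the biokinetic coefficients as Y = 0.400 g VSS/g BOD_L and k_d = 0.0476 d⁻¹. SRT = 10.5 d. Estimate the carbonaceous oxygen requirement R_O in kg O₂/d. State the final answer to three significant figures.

R_O ≈ 3740 kg O₂/d

Y_obs = Y / (1 + k_d θ_c) = 0.400 / (1 + 0.0476 × 10.5) = 0.400 / 1.500 = 0.2667.
Mass of BOD_L removed per day: Q(S₀ − S) = 19400 × 310.2 g/m³ = 6019 kg/d.
P_X = Y_obs·Q·(S₀ − S) = 0.2667 × 6019 = 1605 kg VSS/d.
R_O = Q·ΔS − 1.42 P_X = 6019 − 2279 = 3739 kg O₂/d.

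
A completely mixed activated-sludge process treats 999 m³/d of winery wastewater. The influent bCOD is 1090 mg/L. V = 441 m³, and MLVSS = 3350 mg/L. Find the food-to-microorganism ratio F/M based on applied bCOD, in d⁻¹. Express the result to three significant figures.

F/M ≈ 0.737 d⁻¹

Food-to-microorganism ratio F/M = Q S₀ / (V X) = 999 × 1090 / (441.0 × 3350) = 0.7371 d⁻¹.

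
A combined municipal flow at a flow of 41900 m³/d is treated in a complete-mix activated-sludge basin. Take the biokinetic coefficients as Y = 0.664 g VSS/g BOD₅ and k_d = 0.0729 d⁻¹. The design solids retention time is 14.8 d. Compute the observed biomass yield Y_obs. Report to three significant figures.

Y_obs ≈ 0.319 g VSS/g BOD₅

The observed yield is Y_obs = Y/(1 + k_d·θ_c) = 0.664 / (1 + 0.0729 × 14.8) = 0.664 / 2.079 = 0.3194 g VSS per g BOD₅ removed.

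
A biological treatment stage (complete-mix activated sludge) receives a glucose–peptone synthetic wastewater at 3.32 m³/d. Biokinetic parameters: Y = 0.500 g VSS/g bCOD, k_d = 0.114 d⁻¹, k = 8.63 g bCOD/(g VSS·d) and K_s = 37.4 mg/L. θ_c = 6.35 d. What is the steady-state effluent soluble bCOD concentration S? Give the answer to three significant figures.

From the Monod/SRT balance for a CMAS, S = K_s·(1+k_d θ_c)/[θ_c·(Y k − k_d) − 1] = 37.4 × (1 + 0.114 × 6.35) / [6.35 × (0.500 × 8.63 − 0.114) − 1] = 64.47 / 25.68 = 2.511 mg/L.

S ≈ 2.51 mg/L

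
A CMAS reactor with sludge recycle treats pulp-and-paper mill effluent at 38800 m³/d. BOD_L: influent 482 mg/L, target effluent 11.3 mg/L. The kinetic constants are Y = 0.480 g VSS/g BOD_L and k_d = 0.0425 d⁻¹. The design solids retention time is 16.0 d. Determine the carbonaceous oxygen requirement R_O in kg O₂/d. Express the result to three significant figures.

Observed yield with endogenous decay: Y_obs = Y / (1 + k_d·θ_c) = 0.480 / (1 + 0.0425 × 16.0) = 0.480 / 1.680 = 0.2857 g VSS/g BOD_L.
Q·(S₀ − S) = 38800 × (482 − 11.3) × 10⁻³ = 18263 kg/d removed.
P_X = Y_obs·Q·(S₀ − S) = 0.2857 × 18263 = 5218 kg VSS/d.
R_O = Q·(S₀ − S) − 1.42·P_X = 18263 − 1.42 × 5218 = 10854 kg O₂/d.

R_O ≈ 10900 kg O₂/d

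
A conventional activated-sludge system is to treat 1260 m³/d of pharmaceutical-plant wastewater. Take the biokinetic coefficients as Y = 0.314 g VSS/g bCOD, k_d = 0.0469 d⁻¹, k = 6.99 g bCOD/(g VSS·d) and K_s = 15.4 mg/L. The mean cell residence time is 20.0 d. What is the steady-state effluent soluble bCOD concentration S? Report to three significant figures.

Effluent substrate depends only on kinetics and SRT: S = K_s(1 + k_d θ_c) / [θ_c(Yk − k_d) − 1] = 15.4 × (1 + 0.0469 × 20.0) / [20.0 × (0.314 × 6.99 − 0.0469) − 1] = 29.85 / 41.96 = 0.7113 mg/L.

S ≈ 0.711 mg/L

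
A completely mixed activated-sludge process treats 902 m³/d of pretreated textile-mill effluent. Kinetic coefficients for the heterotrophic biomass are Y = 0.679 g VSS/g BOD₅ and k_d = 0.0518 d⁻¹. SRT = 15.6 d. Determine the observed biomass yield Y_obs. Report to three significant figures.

Y_obs ≈ 0.376 g VSS/g BOD₅

Y_obs = Y / (1 + k_d θ_c) = 0.679 / (1 + 0.0518 × 15.6) = 0.679 / 1.808 = 0.3755.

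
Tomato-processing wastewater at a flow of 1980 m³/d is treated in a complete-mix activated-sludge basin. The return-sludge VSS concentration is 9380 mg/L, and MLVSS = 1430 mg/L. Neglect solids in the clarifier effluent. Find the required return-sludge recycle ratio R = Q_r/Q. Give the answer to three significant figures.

R = Q_r/Q = X/(X_r − X) = 1430 / (9380 − 1430) = 0.1799.

R ≈ 0.180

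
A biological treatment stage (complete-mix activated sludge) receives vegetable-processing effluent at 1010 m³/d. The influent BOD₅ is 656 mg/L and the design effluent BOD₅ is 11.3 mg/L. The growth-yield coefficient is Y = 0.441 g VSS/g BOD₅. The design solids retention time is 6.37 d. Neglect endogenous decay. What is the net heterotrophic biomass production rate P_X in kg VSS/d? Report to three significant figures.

P_X ≈ 287 kg VSS/d

With endogenous decay neglected, the observed yield equals the true yield: Y_obs = Y = 0.441 g VSS/g BOD₅.
Mass of BOD₅ removed per day: Q(S₀ − S) = 1010 × 644.7 g/m³ = 651.1 kg/d.
So the net sludge growth is P_X = 0.4410 × 651.1 = 287.2 kg VSS/d.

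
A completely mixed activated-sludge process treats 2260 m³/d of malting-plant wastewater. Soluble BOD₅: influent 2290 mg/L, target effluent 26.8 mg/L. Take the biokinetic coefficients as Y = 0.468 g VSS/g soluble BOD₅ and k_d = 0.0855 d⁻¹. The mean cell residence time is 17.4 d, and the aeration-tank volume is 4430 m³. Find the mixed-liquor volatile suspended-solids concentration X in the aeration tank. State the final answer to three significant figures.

X ≈ 3780 mg/L

From V·X·(1 + k_d·θ_c) = Y·Q·(S₀ − S)·θ_c: X = 0.468 × 2260 × (2290 − 26.8) × 17.4 / [4430 × (1 + 0.0855 × 17.4)] = 3779 mg/L.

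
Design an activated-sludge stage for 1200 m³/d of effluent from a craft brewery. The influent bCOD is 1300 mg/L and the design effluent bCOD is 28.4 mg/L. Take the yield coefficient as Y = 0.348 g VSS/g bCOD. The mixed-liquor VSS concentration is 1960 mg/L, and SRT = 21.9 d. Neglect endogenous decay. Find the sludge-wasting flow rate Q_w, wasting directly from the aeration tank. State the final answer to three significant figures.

With k_d = 0 the design equation reduces to V = Y Q (S₀−S) θ_c / X = 0.348 × 1200 × (1300 − 28.4) × 21.9 / 1960 = 5933 m³.
Wasting from the aeration tank: Q_w = V / θ_c = 5933 / 21.9 = 270.9 m³/d.

Q_w ≈ 271 m³/d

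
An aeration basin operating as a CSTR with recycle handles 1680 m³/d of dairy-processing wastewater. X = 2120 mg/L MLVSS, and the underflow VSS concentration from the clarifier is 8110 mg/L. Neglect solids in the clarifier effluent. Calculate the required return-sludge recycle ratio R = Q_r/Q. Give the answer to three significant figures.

Solids balance on the clarifier gives (1+R)X = R·X_r, so R = X/(X_r − X) = 2120 / (8110 − 2120) = 0.3539.

R ≈ 0.354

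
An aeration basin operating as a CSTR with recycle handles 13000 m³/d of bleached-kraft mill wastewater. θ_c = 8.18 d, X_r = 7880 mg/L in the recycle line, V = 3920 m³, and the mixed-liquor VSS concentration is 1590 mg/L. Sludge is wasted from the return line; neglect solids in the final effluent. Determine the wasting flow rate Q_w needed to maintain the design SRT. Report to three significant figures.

Wasting from the return line (neglecting effluent solids): Q_w = V·X / (θ_c·X_r) = 3920 × 1590 / (8.18 × 7880) = 96.69 m³/d.

Q_w ≈ 96.7 m³/d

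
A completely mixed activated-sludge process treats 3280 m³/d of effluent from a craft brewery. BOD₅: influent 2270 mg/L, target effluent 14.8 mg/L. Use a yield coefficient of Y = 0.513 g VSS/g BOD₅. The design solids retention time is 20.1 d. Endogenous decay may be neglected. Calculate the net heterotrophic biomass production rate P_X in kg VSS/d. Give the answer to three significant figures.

P_X ≈ 3790 kg VSS/d

With endogenous decay neglected, the observed yield equals the true yield: Y_obs = Y = 0.513 g VSS/g BOD₅.
ΔS = 2270 − 14.8 = 2255 mg/L, so the substrate removal rate is 3280 × 2255/1000 = 7397 kg BOD₅/d.
Net biomass production P_X = Y_obs × Q·(S₀ − S) = 0.5130 × 7397 = 3795 kg VSS/d.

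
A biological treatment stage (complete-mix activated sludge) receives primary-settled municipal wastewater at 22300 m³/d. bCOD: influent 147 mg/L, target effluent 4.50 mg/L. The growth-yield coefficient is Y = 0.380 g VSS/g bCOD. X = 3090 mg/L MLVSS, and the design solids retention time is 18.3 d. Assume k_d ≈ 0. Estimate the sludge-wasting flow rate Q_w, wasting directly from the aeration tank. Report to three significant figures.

With k_d = 0 the design equation reduces to V = Y Q (S₀−S) θ_c / X = 0.380 × 22300 × (147 − 4.50) × 18.3 / 3090 = 7151 m³.
For wasting at MLVSS concentration, Q_w = V/θ_c = 7151/18.3 = 390.8 m³/d.

Q_w ≈ 391 m³/d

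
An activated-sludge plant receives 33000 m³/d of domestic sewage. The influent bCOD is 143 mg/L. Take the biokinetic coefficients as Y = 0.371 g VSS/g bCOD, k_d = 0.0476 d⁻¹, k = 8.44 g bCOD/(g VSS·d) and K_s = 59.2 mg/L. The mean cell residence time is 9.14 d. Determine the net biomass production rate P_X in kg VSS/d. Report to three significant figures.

For a completely mixed reactor with recycle the Lawrence–McCarty relation gives S = K_s·(1 + k_d·θ_c) / [θ_c·(Y·k − k_d) − 1] = 59.2 × (1 + 0.0476 × 9.14) / [9.14 × (0.371 × 8.44 − 0.0476) − 1] = 84.96 / 27.18 = 3.125 mg/L.
Observed yield with endogenous decay: Y_obs = Y / (1 + k_d·θ_c) = 0.371 / (1 + 0.0476 × 9.14) = 0.371 / 1.435 = 0.2585 g VSS/g bCOD.
Q·(S₀ − S) = 33000 × (143 − 3.13) × 10⁻³ = 4616 kg/d removed.
Net biomass production P_X = Y_obs × Q·(S₀ − S) = 0.2585 × 4616 = 1193 kg VSS/d.

P_X ≈ 1190 kg VSS/d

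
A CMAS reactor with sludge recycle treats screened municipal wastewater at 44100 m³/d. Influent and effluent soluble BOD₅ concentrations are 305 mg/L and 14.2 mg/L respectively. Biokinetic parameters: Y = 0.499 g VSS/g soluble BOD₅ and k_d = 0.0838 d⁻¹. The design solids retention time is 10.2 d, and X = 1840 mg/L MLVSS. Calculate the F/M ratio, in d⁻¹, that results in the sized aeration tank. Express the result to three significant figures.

F/M ≈ 0.382 d⁻¹

Steady-state biomass mass balance: V·X·(1 + k_d·θ_c) = Y·Q·(S₀ − S)·θ_c, so V = 0.499 × 44100 × (305 − 14.2) × 10.2 / [1840 × (1 + 0.0838 × 10.2)] = 6.53×10^7 / 3413 = 19126 m³.
Food-to-microorganism ratio F/M = Q S₀ / (V X) = 44100 × 305 / (19126 × 1840) = 0.3822 d⁻¹.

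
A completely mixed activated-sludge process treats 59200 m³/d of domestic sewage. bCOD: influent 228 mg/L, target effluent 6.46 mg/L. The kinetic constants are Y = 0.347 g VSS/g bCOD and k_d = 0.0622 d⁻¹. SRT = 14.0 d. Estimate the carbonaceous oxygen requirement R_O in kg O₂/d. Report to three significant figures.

R_O ≈ 9660 kg O₂/d

Y_obs = Y / (1 + k_d θ_c) = 0.347 / (1 + 0.0622 × 14.0) = 0.347 / 1.871 = 0.1855.
Mass of bCOD removed per day: Q(S₀ − S) = 59200 × 221.5 g/m³ = 13115 kg/d.
Net sludge production P_X = 0.1855 × 13115 = 2433 kg VSS/d.
R_O = Q·ΔS − 1.42 P_X = 13115 − 3454 = 9661 kg O₂/d.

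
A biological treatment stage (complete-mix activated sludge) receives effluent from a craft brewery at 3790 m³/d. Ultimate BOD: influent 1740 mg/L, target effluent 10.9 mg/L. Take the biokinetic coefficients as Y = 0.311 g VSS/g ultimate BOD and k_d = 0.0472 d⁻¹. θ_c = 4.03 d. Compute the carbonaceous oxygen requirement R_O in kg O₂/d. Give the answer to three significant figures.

R_O ≈ 4120 kg O₂/d

Y_obs = Y / (1 + k_d θ_c) = 0.311 / (1 + 0.0472 × 4.03) = 0.311 / 1.190 = 0.2613.
ΔS = 1740 − 10.9 = 1729 mg/L, so the substrate removal rate is 3790 × 1729/1000 = 6553 kg ultimate BOD/d.
Net sludge production P_X = 0.2613 × 6553 = 1712 kg VSS/d.
R_O = Q·ΔS − 1.42 P_X = 6553 − 2432 = 4122 kg O₂/d.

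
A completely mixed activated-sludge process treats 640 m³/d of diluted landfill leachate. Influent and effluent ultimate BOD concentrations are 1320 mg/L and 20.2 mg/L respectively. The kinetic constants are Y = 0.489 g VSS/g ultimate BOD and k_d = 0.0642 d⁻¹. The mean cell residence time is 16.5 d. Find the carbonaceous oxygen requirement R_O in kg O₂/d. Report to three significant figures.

R_O ≈ 551 kg O₂/d

Y_obs = Y / (1 + k_d θ_c) = 0.489 / (1 + 0.0642 × 16.5) = 0.489 / 2.059 = 0.2375.
Mass of ultimate BOD removed per day: Q(S₀ − S) = 640 × 1300 g/m³ = 831.9 kg/d.
Net sludge production P_X = 0.2375 × 831.9 = 197.5 kg VSS/d.
R_O = Q·ΔS − 1.42 P_X = 831.9 − 280.5 = 551.4 kg O₂/d.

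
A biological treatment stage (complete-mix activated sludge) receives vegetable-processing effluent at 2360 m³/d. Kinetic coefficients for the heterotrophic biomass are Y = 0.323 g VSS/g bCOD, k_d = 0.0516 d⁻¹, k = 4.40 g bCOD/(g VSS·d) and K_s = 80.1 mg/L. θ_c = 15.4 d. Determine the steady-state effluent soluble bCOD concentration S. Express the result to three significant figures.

S ≈ 7.15 mg/L

For a completely mixed reactor with recycle the Lawrence–McCarty relation gives S = K_s·(1 + k_d·θ_c) / [θ_c·(Y·k − k_d) − 1] = 80.1 × (1 + 0.0516 × 15.4) / [15.4 × (0.323 × 4.40 − 0.0516) − 1] = 143.8 / 20.09 = 7.155 mg/L.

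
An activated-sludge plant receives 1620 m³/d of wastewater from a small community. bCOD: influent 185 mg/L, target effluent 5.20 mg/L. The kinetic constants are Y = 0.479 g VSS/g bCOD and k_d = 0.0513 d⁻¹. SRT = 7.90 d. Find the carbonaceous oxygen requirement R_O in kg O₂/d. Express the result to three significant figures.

Correct the yield for decay: Y_obs = Y/(1 + k_d θ_c) = 0.479 / (1 + 0.0513 × 7.90) = 0.479 / 1.405 = 0.3409.
Mass of bCOD removed per day: Q(S₀ − S) = 1620 × 179.8 g/m³ = 291.3 kg/d.
Net sludge production P_X = 0.3409 × 291.3 = 99.28 kg VSS/d.
Carbonaceous O₂ demand = substrate oxidised − cell-mass equivalent = 291.3 − 1.42 × 99.28 = 150.3 kg O₂/d.

R_O ≈ 150 kg O₂/d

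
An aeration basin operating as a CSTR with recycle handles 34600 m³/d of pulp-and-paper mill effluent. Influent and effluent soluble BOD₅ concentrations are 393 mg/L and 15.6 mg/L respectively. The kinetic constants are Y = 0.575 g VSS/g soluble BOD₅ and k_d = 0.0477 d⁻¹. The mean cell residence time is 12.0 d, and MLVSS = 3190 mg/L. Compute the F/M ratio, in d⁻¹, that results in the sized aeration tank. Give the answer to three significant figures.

F/M ≈ 0.237 d⁻¹

Steady-state biomass mass balance: V·X·(1 + k_d·θ_c) = Y·Q·(S₀ − S)·θ_c, so V = 0.575 × 34600 × (393 − 15.6) × 12.0 / [3190 × (1 + 0.0477 × 12.0)] = 9.01×10^7 / 5016 = 17963 m³.
Food-to-microorganism ratio F/M = Q S₀ / (V X) = 34600 × 393 / (17963 × 3190) = 0.2373 d⁻¹.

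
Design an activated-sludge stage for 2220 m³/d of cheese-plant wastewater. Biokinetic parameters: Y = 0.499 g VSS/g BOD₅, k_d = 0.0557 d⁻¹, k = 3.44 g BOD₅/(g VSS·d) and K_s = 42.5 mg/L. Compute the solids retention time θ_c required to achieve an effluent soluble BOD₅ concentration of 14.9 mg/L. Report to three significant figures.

Specific growth rate at S = 14.9 mg/L: μ = YkS/(K_s+S) = 0.499·3.44·14.9/(42.5+14.9) = 0.4456 d⁻¹.
θ_c = 1/(μ − k_d) = 1/(0.4456 − 0.0557) = 1/0.3899 = 2.565 d.

θ_c ≈ 2.56 d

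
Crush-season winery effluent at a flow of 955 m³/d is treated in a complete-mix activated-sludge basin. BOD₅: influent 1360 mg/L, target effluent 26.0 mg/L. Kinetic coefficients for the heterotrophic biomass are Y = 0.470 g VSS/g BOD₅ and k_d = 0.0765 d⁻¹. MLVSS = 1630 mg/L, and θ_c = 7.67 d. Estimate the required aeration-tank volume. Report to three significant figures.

Steady-state biomass mass balance: V·X·(1 + k_d·θ_c) = Y·Q·(S₀ − S)·θ_c, so V = 0.470 × 955 × (1360 − 26.0) × 7.67 / [1630 × (1 + 0.0765 × 7.67)] = 4.59×10^6 / 2586 = 1776 m³.

V ≈ 1780 m³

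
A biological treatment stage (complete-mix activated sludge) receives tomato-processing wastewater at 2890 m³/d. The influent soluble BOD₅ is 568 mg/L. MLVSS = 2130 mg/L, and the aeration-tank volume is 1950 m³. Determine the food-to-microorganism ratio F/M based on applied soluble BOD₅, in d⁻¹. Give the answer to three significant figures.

F/M ≈ 0.395 d⁻¹

Food-to-microorganism ratio F/M = Q S₀ / (V X) = 2890 × 568 / (1950 × 2130) = 0.3952 d⁻¹.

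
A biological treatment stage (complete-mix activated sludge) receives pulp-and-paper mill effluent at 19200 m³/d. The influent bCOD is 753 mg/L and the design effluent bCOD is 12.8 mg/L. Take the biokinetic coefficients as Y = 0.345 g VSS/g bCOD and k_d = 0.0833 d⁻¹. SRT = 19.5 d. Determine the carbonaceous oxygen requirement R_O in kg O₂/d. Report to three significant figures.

Observed yield with endogenous decay: Y_obs = Y / (1 + k_d·θ_c) = 0.345 / (1 + 0.0833 × 19.5) = 0.345 / 2.624 = 0.1315 g VSS/g bCOD.
Mass of bCOD removed per day: Q(S₀ − S) = 19200 × 740.2 g/m³ = 14212 kg/d.
P_X = Y_obs·Q·(S₀ − S) = 0.1315 × 14212 = 1868 kg VSS/d.
Carbonaceous O₂ demand = substrate oxidised − cell-mass equivalent = 14212 − 1.42 × 1868 = 11559 kg O₂/d.

R_O ≈ 11600 kg O₂/d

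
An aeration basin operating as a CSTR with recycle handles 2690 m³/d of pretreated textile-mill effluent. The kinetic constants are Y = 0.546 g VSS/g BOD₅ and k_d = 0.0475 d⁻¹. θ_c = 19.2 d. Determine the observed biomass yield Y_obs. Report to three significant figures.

Y_obs ≈ 0.286 g VSS/g BOD₅

Correct the yield for decay: Y_obs = Y/(1 + k_d θ_c) = 0.546 / (1 + 0.0475 × 19.2) = 0.546 / 1.912 = 0.2856.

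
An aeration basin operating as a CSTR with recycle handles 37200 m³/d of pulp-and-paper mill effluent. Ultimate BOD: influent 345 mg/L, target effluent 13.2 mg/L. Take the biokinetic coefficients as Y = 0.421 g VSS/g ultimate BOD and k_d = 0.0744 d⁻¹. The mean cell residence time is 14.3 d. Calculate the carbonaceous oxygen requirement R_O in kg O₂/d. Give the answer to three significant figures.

R_O ≈ 8770 kg O₂/d

The observed yield is Y_obs = Y/(1 + k_d·θ_c) = 0.421 / (1 + 0.0744 × 14.3) = 0.421 / 2.064 = 0.2040 g VSS per g ultimate BOD removed.
ΔS = 345 − 13.2 = 331.8 mg/L, so the substrate removal rate is 37200 × 331.8/1000 = 12343 kg ultimate BOD/d.
Biomass synthesised: P_X = Y_obs × 12343 = 2518 kg VSS/d.
Carbonaceous O₂ demand = substrate oxidised − cell-mass equivalent = 12343 − 1.42 × 2518 = 8768 kg O₂/d.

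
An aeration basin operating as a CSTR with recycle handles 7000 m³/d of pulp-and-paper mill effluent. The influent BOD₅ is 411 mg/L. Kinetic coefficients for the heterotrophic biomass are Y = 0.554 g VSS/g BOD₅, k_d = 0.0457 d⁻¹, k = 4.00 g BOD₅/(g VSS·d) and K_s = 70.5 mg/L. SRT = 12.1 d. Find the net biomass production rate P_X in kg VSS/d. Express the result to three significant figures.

P_X ≈ 1020 kg VSS/d

Effluent substrate depends only on kinetics and SRT: S = K_s(1 + k_d θ_c) / [θ_c(Yk − k_d) − 1] = 70.5 × (1 + 0.0457 × 12.1) / [12.1 × (0.554 × 4.00 − 0.0457) − 1] = 109.5 / 25.26 = 4.334 mg/L.
Y_obs = Y / (1 + k_d θ_c) = 0.554 / (1 + 0.0457 × 12.1) = 0.554 / 1.553 = 0.3567.
Q·(S₀ − S) = 7000 × (411 − 4.33) × 10⁻³ = 2847 kg/d removed.
P_X = Y_obs · Q(S₀ − S) = 0.3567 × 2847 = 1016 kg VSS/d.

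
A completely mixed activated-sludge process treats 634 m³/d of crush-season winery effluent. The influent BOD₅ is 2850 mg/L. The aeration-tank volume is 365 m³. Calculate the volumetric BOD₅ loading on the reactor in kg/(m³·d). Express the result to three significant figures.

L_v = Q S₀ / V = 634 × 2850 × 10⁻³ / 365.0 = 4.950 kg/(m³·d).

L_v ≈ 4.95 kg BOD₅/(m³·d)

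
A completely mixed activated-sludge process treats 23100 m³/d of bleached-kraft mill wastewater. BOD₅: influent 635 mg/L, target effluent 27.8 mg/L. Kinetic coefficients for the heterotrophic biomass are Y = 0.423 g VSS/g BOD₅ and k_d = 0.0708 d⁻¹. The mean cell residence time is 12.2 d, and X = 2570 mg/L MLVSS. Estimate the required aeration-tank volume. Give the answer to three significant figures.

V ≈ 15100 m³

Steady-state biomass mass balance: V·X·(1 + k_d·θ_c) = Y·Q·(S₀ − S)·θ_c, so V = 0.423 × 23100 × (635 − 27.8) × 12.2 / [2570 × (1 + 0.0708 × 12.2)] = 7.24×10^7 / 4790 = 15112 m³.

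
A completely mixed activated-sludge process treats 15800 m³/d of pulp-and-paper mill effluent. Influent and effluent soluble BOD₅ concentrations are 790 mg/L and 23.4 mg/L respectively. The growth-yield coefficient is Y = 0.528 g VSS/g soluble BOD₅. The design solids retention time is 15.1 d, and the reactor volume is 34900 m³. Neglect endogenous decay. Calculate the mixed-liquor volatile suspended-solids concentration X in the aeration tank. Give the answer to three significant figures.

Without decay, X = Y Q (S₀−S) θ_c / V = 0.528 × 15800 × (790 − 23.4) × 15.1 / 34900 = 2767 mg/L.

X ≈ 2770 mg/L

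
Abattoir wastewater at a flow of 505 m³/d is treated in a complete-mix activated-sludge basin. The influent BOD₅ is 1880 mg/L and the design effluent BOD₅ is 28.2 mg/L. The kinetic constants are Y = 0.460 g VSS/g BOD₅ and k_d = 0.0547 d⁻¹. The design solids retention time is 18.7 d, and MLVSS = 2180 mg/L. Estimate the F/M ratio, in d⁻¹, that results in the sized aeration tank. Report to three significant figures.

Steady-state biomass mass balance: V·X·(1 + k_d·θ_c) = Y·Q·(S₀ − S)·θ_c, so V = 0.460 × 505 × (1880 − 28.2) × 18.7 / [2180 × (1 + 0.0547 × 18.7)] = 8.04×10^6 / 4410 = 1824 m³.
Food-to-microorganism ratio F/M = Q S₀ / (V X) = 505 × 1880 / (1824 × 2180) = 0.2387 d⁻¹.

F/M ≈ 0.239 d⁻¹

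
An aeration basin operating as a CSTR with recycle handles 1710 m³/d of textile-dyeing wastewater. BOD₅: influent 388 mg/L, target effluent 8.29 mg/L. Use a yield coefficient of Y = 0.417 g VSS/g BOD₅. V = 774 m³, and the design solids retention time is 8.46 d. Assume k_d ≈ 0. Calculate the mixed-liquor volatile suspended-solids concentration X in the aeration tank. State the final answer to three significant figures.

X ≈ 2960 mg/L

X = Y·Q·ΔS·θ_c / V = 0.417 × 1710 × (388 − 8.29) × 8.46 / 774 = 2959 mg/L.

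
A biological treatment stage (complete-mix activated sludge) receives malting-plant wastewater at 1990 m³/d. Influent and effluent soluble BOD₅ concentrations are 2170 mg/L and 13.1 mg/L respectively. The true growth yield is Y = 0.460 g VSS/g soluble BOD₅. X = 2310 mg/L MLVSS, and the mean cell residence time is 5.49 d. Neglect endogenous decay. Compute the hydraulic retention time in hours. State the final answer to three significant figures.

τ ≈ 56.6 h

Biomass mass balance (decay neglected): V·X = Y·Q·(S₀ − S)·θ_c, so V = 0.460 × 1990 × (2170 − 13.1) × 5.49 / 2310 = 4692 m³.
τ = V/Q = 4692/1990 = 2.358 d, or 56.59 h.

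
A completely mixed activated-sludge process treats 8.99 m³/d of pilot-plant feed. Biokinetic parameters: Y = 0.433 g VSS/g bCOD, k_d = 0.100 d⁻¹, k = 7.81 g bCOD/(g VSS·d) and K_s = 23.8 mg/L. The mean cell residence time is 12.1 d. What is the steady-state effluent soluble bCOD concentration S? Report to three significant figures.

For a completely mixed reactor with recycle the Lawrence–McCarty relation gives S = K_s·(1 + k_d·θ_c) / [θ_c·(Y·k − k_d) − 1] = 23.8 × (1 + 0.100 × 12.1) / [12.1 × (0.433 × 7.81 − 0.100) − 1] = 52.60 / 38.71 = 1.359 mg/L.

S ≈ 1.36 mg/L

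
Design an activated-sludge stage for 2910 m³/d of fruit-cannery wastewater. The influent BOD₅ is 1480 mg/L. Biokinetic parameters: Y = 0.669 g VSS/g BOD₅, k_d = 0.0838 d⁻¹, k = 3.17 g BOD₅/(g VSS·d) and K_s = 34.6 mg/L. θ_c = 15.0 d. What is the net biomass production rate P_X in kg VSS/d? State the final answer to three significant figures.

Effluent substrate depends only on kinetics and SRT: S = K_s(1 + k_d θ_c) / [θ_c(Yk − k_d) − 1] = 34.6 × (1 + 0.0838 × 15.0) / [15.0 × (0.669 × 3.17 − 0.0838) − 1] = 78.09 / 29.55 = 2.642 mg/L.
Observed yield with endogenous decay: Y_obs = Y / (1 + k_d·θ_c) = 0.669 / (1 + 0.0838 × 15.0) = 0.669 / 2.257 = 0.2964 g VSS/g BOD₅.
Mass of BOD₅ removed per day: Q(S₀ − S) = 2910 × 1477 g/m³ = 4299 kg/d.
Net biomass production P_X = Y_obs × Q·(S₀ − S) = 0.2964 × 4299 = 1274 kg VSS/d.

P_X ≈ 1270 kg VSS/d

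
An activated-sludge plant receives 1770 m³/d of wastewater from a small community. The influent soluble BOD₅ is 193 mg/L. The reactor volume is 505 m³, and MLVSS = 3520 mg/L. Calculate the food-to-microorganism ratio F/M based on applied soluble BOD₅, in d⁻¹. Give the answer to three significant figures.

F/M ≈ 0.192 d⁻¹

F/M = applied load / biomass = Q·S₀/(V·X) = 1770 × 193 / (505.0 × 3520) = 0.1922 d⁻¹.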